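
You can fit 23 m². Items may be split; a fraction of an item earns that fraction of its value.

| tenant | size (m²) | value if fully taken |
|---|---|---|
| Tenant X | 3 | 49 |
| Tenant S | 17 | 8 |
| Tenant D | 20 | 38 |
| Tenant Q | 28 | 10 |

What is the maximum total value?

Best value per unit of size first: Tenant X 49/3≈16.3, Tenant D 38/20≈1.9, Tenant S 8/17≈0.471, Tenant Q 10/28≈0.357.
All 3 m² of Tenant X fit (value 49) — 20 remain.
All 20 m² of Tenant D fit (value 38) — 0 remain.
Total value = 87.

87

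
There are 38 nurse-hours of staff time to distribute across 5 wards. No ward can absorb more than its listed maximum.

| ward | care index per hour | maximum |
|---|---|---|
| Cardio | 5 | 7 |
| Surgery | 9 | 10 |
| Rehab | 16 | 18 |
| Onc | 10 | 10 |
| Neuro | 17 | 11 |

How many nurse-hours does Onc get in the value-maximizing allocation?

Highest care index per hour first: Neuro 17 > Rehab 16 > Onc 10 > Surgery 9 > Cardio 5.
Give Neuro 11 to hit its cap of 11 → 27 left.
Give Rehab 18 to hit its cap of 18 → 9 left.
Onc: +9 (room for 10) → 9. Pool exhausted.

9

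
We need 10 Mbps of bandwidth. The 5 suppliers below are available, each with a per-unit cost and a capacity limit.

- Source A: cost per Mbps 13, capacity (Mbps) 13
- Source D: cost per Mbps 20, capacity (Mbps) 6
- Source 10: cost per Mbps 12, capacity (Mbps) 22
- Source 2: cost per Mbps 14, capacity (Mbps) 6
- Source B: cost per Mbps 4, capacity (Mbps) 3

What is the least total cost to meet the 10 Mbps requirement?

Cheapest first:
Take 3 from Source B at 4 — need 7 more.
Source 10 at 12: take 7 of its 22 — requirement met.
Source A, Source 2, Source D: unused.
Cost = 3×4 + 7×12 = 96.

96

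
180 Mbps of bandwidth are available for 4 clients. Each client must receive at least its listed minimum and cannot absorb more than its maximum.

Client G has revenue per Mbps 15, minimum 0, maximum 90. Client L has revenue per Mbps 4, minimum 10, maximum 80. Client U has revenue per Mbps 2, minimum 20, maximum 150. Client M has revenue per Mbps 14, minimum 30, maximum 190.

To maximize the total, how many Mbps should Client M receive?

60

Meeting every minimum uses 0+10+20+30 = 60 Mbps, leaving 120.
Order the clients by revenue per Mbps: Client G 15 > Client M 14 > Client L 4 > Client U 2.
Give Client G 90 more to hit its cap of 90 — 30 left.
Client M: +30 (room for 160) → 60. Pool exhausted.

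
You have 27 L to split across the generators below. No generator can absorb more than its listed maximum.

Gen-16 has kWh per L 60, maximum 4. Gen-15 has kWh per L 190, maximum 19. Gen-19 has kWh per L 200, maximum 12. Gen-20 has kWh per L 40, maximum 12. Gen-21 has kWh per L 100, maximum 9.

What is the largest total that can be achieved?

Rank by kWh per L: Gen-19 200 > Gen-15 190 > Gen-21 100 > Gen-16 60 > Gen-20 40.
Give Gen-19 12 to hit its cap of 12 ; 15 left.
Gen-15 has room for 19 but only 15 remain, so it gets 15.
Total = 190×15 + 200×12 = 5250.

5250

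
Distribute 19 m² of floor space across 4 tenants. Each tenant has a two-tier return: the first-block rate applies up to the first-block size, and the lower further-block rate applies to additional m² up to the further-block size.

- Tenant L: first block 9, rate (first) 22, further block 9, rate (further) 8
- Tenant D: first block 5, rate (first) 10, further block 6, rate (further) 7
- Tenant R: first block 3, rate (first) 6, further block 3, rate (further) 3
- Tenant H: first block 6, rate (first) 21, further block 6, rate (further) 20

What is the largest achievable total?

404

Order all 8 blocks by rate: Tenant L/tier1 22 > Tenant H/tier1 21 > Tenant H/tier2 20 > Tenant D/tier1 10 > Tenant L/tier2 8 > Tenant D/tier2 7 > Tenant R/tier1 6 > Tenant R/tier2 3.
Tenant L tier1 at 22: fill all 9 ; 10 left.
Fill Tenant H tier1 block (6 at 21) ; 4 left.
Tenant H tier2 at 20: only 4 left, fill 4.
Total = 22×9 + 21×6 + 20×4 = 404.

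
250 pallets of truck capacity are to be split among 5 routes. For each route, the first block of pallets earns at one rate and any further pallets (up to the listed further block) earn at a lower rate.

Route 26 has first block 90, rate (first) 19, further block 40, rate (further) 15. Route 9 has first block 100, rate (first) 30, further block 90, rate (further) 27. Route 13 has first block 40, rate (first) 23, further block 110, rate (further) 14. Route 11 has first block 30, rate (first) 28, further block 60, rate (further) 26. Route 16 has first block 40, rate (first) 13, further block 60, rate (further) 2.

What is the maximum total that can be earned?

7050

Treat each block as its own option and order by rate: Route 9/tier1 30 > Route 11/tier1 28 > Route 9/tier2 27 > Route 11/tier2 26 > Route 13/tier1 23 > Route 26/tier1 19 > Route 26/tier2 15 > Route 13/tier2 14 > Route 16/tier1 13 > Route 16/tier2 2.
Route 9 tier1 at 30: fill all 100 — 150 left.
Route 11 tier1 at 28: fill all 30 — 120 left.
Fill Route 9 tier2 block (90 at 27) — 30 left.
Route 11/tier2: +30 of 60 at 26; pool empty.
Total = 30×100 + 28×30 + 27×90 + 26×30 = 7050.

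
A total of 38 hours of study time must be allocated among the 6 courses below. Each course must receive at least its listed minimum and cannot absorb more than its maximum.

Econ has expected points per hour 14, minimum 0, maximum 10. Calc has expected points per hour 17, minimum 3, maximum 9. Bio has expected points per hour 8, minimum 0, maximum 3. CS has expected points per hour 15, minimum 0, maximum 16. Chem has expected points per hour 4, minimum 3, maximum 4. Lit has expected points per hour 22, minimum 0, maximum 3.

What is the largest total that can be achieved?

569

Meeting every minimum uses 0+3+0+0+3+0 = 6 hours, leaving 32.
Highest expected points per hour first: Lit 22 > Calc 17 > CS 15 > Econ 14 > Bio 8 > Chem 4.
Lit takes 3 more to reach its cap of 3 → 29 left.
Calc: +6 to 9 (cap) → 23 left.
CS: +16 to 16 (cap) → 7 left.
Econ: +7 (room for 10) → 7. Pool exhausted.
Total = 14×7 + 17×9 + 15×16 + 4×3 + 22×3 = 569.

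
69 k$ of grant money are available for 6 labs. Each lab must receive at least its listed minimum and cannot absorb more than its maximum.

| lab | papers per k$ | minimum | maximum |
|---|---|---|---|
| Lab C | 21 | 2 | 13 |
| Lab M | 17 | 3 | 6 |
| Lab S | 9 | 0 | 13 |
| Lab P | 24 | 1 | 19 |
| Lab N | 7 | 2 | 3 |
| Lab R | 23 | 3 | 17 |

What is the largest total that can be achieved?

1344

Meeting every minimum uses 2+3+0+1+2+3 = 11 k$, leaving 58.
Highest papers per k$ first: Lab P 24 > Lab R 23 > Lab C 21 > Lab M 17 > Lab S 9 > Lab N 7.
Lab P takes 18 more to reach its cap of 19 — 40 left.
Lab R: +14 to 17 (cap) — 26 left.
Lab C: +11 to 13 (cap) — 15 left.
Lab M takes 3 more to reach its cap of 6 — 12 left.
Lab S has room for 13 more but only 12 remain, so it gets 12.
Total = 21×13 + 17×6 + 9×12 + 24×19 + 7×2 + 23×17 = 1344.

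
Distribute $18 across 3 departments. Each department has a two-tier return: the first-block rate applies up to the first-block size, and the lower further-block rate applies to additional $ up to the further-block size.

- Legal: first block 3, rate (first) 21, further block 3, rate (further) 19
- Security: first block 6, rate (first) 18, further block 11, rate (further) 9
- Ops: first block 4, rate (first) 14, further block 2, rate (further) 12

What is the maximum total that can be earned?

308

Treat each block as its own option and order by rate: Legal/tier1 21 > Legal/tier2 19 > Security/tier1 18 > Ops/tier1 14 > Ops/tier2 12 > Security/tier2 9.
Legal/tier1 (21): +3 ; 15 left.
Legal/tier2 (19): +3 ; 12 left.
Security/tier1 (18): +6 ; 6 left.
Ops/tier1 (14): +4 ; 2 left.
Ops/tier2 (12): +2 ; 0 left.
Total = 21×3 + 19×3 + 18×6 + 14×4 + 12×2 = 308.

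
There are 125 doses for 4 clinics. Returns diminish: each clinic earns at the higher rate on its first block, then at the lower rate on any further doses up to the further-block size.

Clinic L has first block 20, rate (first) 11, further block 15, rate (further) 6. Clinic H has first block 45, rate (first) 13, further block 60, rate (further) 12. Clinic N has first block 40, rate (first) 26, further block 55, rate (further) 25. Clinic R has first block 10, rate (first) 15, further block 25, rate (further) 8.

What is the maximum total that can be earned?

2825

Order all 8 blocks by rate: Clinic N/first 26 > Clinic N/second 25 > Clinic R/first 15 > Clinic H/first 13 > Clinic H/second 12 > Clinic L/first 11 > Clinic R/second 8 > Clinic L/second 6.
Clinic N/first (26): +40 ; 85 left.
Clinic N/second (25): +55 ; 30 left.
Clinic R first at 15: fill all 10 ; 20 left.
Clinic H/first: +20 of 45 at 13; pool empty.
Total = 26×40 + 25×55 + 15×10 + 13×20 = 2825.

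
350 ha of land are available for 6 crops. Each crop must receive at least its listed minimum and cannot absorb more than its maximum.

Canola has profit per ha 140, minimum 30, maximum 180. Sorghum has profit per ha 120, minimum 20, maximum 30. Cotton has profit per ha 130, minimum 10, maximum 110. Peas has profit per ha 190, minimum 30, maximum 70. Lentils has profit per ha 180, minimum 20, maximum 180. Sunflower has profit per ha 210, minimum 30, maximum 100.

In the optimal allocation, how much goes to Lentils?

120

Meeting every minimum uses 30+20+10+30+20+30 = 140 ha, leaving 210.
Highest profit per ha first: Sunflower 210 > Peas 190 > Lentils 180 > Canola 140 > Cotton 130 > Sorghum 120.
Sunflower takes 70 more to reach its cap of 100 ; 140 left.
Peas: +40 to 70 (cap) ; 100 left.
Lentils: +100 (room for 160) → 120. Pool exhausted.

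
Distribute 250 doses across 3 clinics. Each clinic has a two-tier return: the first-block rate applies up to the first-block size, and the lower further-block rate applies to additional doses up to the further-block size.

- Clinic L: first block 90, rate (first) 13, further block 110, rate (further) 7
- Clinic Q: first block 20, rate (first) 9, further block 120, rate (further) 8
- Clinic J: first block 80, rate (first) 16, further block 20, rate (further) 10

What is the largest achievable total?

Treat each block as its own option and order by rate: Clinic J/T1 16 > Clinic L/T1 13 > Clinic J/T2 10 > Clinic Q/T1 9 > Clinic Q/T2 8 > Clinic L/T2 7.
Clinic J/T1 (16): +80 ; 170 left.
Fill Clinic L T1 block (90 at 13) ; 80 left.
Clinic J T2 at 10: fill all 20 ; 60 left.
Fill Clinic Q T1 block (20 at 9) ; 40 left.
40 remain; put them into Clinic Q T2 at 8.
Total = 16×80 + 13×90 + 10×20 + 9×20 + 8×40 = 3150.

3150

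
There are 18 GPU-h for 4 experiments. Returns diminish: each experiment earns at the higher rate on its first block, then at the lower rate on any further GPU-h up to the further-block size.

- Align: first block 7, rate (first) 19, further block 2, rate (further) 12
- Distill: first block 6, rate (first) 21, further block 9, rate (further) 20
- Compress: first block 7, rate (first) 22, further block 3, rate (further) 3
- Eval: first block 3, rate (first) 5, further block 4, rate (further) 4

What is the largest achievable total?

380

Treat each block as its own option and order by rate: Compress/first 22 > Distill/first 21 > Distill/second 20 > Align/first 19 > Align/second 12 > Eval/first 5 > Eval/second 4 > Compress/second 3.
Compress first at 22: fill all 7 → 11 left.
Distill/first (21): +6 → 5 left.
Distill second at 20: only 5 left, fill 5.
Total = 22×7 + 21×6 + 20×5 = 380.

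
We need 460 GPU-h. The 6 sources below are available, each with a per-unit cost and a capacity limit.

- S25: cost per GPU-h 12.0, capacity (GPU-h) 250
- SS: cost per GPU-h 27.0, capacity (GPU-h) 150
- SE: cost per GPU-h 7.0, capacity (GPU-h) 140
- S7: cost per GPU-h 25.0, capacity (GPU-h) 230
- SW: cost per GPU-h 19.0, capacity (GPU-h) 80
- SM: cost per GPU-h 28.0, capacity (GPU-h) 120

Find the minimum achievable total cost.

5310

Fill from the cheapest source first.
SE at 7.0: take all 140 GPU-h — 320 still needed.
S25 at 12.0: take all 250 GPU-h — 70 still needed.
SW (19.0): take the remaining 70 — done.
S7, SS, SM: unused.
Cost = 140×7.0 + 250×12.0 + 70×19.0 = 5310.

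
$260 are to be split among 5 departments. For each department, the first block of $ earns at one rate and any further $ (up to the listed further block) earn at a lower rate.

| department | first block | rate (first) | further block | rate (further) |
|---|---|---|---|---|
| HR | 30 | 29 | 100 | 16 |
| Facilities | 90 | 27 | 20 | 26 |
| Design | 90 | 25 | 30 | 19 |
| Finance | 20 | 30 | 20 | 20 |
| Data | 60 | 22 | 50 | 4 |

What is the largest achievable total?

Order all 10 blocks by rate: Finance/first 30 > HR/first 29 > Facilities/first 27 > Facilities/second 26 > Design/first 25 > Data/first 22 > Finance/second 20 > Design/second 19 > HR/second 16 > Data/second 4.
Finance first at 30: fill all 20 — 240 left.
HR/first (29): +30 — 210 left.
Facilities first at 27: fill all 90 — 120 left.
Facilities/second (26): +20 — 100 left.
Design first at 25: fill all 90 — 10 left.
Data/first: +10 of 60 at 22; pool empty.
Total = 30×20 + 29×30 + 27×90 + 26×20 + 25×90 + 22×10 = 6890.

6890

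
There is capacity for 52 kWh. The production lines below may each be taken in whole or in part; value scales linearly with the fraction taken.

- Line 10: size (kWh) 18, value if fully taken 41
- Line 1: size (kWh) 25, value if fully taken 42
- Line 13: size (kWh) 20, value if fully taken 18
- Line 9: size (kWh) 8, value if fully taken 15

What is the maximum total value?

Rank by value-to-size ratio: Line 10 41/18≈2.28, Line 9 15/8≈1.88, Line 1 42/25≈1.68, Line 13 18/20≈0.9.
Take all of Line 10 (18 kWh, value 41) ; 34 kWh left.
Line 9: take in full, 8 kWh for value 15 ; 26 left.
Line 1: take in full, 25 kWh for value 42 ; 1 left.
Fill the last 1 kWh with part of Line 13: 1/20 of it earns 0.9.
Total value = 98.9.

98.9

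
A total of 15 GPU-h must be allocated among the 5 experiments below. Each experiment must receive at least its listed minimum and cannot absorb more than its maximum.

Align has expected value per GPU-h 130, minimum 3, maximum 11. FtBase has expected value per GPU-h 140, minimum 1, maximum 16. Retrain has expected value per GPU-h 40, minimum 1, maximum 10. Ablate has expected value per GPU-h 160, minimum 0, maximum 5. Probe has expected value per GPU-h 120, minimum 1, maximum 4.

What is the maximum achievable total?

2050

Meeting every minimum uses 3+1+1+0+1 = 6 GPU-h, leaving 9.
Order the experiments by expected value per GPU-h: Ablate 160 > FtBase 140 > Align 130 > Probe 120 > Retrain 40.
Ablate: +5 to 5 (cap) ; 4 left.
Only 4 left; FtBase takes them to reach 5.
Total = 130×3 + 140×5 + 40×1 + 160×5 + 120×1 = 2050.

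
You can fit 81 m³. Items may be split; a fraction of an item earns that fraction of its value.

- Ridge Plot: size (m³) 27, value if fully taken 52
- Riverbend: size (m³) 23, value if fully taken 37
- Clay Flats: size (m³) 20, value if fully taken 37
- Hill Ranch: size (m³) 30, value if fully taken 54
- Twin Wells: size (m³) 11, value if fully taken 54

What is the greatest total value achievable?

Rank by value-to-size ratio: Twin Wells 54/11≈4.91, Ridge Plot 52/27≈1.93, Clay Flats 37/20≈1.85, Hill Ranch 54/30≈1.8, Riverbend 37/23≈1.61.
Take all of Twin Wells (11 m³, value 54) → 70 m³ left.
Take all of Ridge Plot (27 m³, value 52) → 43 m³ left.
All 20 m³ of Clay Flats fit (value 37) → 23 remain.
Only 23 m³ remain; take 23/30 of Hill Ranch for value 54×23/30 = 41.4.
Total value = 184.4.

184.4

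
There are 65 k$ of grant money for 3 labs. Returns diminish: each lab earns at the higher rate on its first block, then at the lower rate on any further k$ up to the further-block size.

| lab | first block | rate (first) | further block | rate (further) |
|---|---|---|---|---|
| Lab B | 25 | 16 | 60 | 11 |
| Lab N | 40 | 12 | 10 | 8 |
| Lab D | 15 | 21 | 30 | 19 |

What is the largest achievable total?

1205

Order all 6 blocks by rate: Lab D/T1 21 > Lab D/T2 19 > Lab B/T1 16 > Lab N/T1 12 > Lab B/T2 11 > Lab N/T2 8.
Lab D/T1 (21): +15 → 50 left.
Fill Lab D T2 block (30 at 19) → 20 left.
20 remain; put them into Lab B T1 at 16.
Total = 21×15 + 19×30 + 16×20 = 1205.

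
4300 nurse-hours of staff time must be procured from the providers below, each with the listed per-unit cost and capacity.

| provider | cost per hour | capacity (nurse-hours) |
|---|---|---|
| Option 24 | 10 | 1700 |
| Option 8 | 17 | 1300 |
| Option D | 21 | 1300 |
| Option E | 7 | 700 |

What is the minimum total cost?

Use providers in increasing cost order.
Take 700 from Option E at 7 ; need 3600 more.
Take 1700 from Option 24 at 10 ; need 1900 more.
Option 8 (17): use full 1300 ; 600 nurse-hours to go.
Take 600 from Option D at 21 to finish.
Cost = 700×7 + 1700×10 + 1300×17 + 600×21 = 56600.

56600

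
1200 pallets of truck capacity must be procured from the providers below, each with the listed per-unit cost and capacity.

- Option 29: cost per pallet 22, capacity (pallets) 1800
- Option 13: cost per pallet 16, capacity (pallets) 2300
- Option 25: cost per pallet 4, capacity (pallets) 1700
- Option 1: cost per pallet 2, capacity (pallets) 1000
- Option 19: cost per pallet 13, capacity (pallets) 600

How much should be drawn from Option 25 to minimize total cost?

200

Use providers in increasing cost order.
Option 1 at 2: take all 1000 pallets → 200 still needed.
Option 25 (4): take the remaining 200 → done.
Option 19, Option 13, Option 29: unused.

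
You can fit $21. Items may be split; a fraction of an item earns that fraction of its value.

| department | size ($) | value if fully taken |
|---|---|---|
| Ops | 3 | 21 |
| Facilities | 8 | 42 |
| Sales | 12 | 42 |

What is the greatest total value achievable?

98

Sort by value density: Ops 21/3≈7, Facilities 42/8≈5.25, Sales 42/12≈3.5.
Take all of Ops (3 $, value 21) — 18 $ left.
All 8 $ of Facilities fit (value 42) — 10 remain.
Only 10 $ remain; take 10/12 of Sales for value 42×10/12 = 35.
Total value = 98.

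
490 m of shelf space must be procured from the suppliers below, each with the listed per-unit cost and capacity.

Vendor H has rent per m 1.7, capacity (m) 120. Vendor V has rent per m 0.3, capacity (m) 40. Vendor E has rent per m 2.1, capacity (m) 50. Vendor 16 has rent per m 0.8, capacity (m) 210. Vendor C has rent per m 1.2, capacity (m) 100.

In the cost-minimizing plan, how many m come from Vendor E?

Cheapest first:
Vendor V at 0.3: take all 40 m → 450 still needed.
Vendor 16 at 0.8: take all 210 m → 240 still needed.
Vendor C (1.2): use full 100 → 140 m to go.
Take 120 from Vendor H at 1.7 → need 20 more.
Vendor E (2.1): take the remaining 20 → done.

20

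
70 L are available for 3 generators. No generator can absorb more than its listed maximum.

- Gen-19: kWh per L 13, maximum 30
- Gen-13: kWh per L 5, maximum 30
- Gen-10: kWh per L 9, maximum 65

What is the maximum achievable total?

750

Highest kWh per L first: Gen-19 13 > Gen-10 9 > Gen-13 5.
Gen-19: +30 to 30 (cap) — 40 left.
Only 40 left; Gen-10 takes them to reach 40.
Total = 13×30 + 9×40 = 750.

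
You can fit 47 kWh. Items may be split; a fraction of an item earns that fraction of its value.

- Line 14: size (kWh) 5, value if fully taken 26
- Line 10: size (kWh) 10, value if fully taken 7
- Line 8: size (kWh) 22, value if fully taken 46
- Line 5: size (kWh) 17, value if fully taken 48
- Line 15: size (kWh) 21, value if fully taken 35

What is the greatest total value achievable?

125

Sort by value density: Line 14 26/5≈5.2, Line 5 48/17≈2.82, Line 8 46/22≈2.09, Line 15 35/21≈1.67, Line 10 7/10≈0.7.
Line 14: take in full, 5 kWh for value 26 → 42 left.
Line 5: take in full, 17 kWh for value 48 → 25 left.
Line 8: take in full, 22 kWh for value 46 → 3 left.
Fill the last 3 kWh with part of Line 15: 3/21 of it earns 5.
Total value = 125.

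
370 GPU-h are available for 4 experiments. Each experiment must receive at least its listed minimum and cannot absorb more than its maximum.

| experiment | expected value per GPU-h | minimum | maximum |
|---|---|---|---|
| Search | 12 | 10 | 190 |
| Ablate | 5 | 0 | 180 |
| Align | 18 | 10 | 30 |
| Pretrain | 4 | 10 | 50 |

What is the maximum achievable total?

3560

Meeting every minimum uses 10+0+10+10 = 30 GPU-h, leaving 340.
Order the experiments by expected value per GPU-h: Align 18 > Search 12 > Ablate 5 > Pretrain 4.
Give Align 20 more to hit its cap of 30 → 320 left.
Give Search 180 more to hit its cap of 190 → 140 left.
Only 140 left; Ablate takes them to reach 140.
Total = 12×190 + 5×140 + 18×30 + 4×10 = 3560.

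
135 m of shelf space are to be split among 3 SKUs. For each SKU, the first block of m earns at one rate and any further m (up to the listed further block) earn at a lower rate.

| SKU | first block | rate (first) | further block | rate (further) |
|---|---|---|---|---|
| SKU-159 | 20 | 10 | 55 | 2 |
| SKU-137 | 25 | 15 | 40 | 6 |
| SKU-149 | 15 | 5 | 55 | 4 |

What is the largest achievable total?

1030

Rank every tier by rate: SKU-137/tier1 15 > SKU-159/tier1 10 > SKU-137/tier2 6 > SKU-149/tier1 5 > SKU-149/tier2 4 > SKU-159/tier2 2.
SKU-137 tier1 at 15: fill all 25 — 110 left.
Fill SKU-159 tier1 block (20 at 10) — 90 left.
Fill SKU-137 tier2 block (40 at 6) — 50 left.
SKU-149 tier1 at 5: fill all 15 — 35 left.
SKU-149 tier2 at 4: only 35 left, fill 35.
Total = 15×25 + 10×20 + 6×40 + 5×15 + 4×35 = 1030.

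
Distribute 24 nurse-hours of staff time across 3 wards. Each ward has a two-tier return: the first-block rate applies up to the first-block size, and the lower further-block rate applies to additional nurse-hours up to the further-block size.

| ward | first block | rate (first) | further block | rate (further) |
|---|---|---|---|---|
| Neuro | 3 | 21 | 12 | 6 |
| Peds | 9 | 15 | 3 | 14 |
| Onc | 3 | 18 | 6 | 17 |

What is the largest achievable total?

Rank every tier by rate: Neuro/tier1 21 > Onc/tier1 18 > Onc/tier2 17 > Peds/tier1 15 > Peds/tier2 14 > Neuro/tier2 6.
Fill Neuro tier1 block (3 at 21) → 21 left.
Onc/tier1 (18): +3 → 18 left.
Fill Onc tier2 block (6 at 17) → 12 left.
Peds tier1 at 15: fill all 9 → 3 left.
Peds tier2 at 14: fill all 3 → 0 left.
Total = 21×3 + 18×3 + 17×6 + 15×9 + 14×3 = 396.

396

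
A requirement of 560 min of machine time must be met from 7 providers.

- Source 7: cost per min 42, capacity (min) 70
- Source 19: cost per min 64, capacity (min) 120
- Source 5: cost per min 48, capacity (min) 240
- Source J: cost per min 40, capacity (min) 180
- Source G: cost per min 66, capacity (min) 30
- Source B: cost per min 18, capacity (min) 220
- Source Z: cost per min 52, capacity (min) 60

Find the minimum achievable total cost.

Fill from the cheapest provider first.
Source B at 18: take all 220 min ; 340 still needed.
Source J at 40: take all 180 min ; 160 still needed.
Source 7 at 42: take all 70 min ; 90 still needed.
Source 5 at 48: take 90 of its 240 ; requirement met.
Source Z, Source 19, Source G: unused.
Cost = 220×18 + 180×40 + 70×42 + 90×48 = 18420.

18420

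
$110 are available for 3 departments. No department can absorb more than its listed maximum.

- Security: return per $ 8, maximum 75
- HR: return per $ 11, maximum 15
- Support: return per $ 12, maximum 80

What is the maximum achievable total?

1245

Rank by return per $: Support 12 > HR 11 > Security 8.
Support: +80 to 80 (cap) ; 30 left.
Give HR 15 to hit its cap of 15 ; 15 left.
Security: +15 (room for 75) → 15. Pool exhausted.
Total = 8×15 + 11×15 + 12×80 = 1245.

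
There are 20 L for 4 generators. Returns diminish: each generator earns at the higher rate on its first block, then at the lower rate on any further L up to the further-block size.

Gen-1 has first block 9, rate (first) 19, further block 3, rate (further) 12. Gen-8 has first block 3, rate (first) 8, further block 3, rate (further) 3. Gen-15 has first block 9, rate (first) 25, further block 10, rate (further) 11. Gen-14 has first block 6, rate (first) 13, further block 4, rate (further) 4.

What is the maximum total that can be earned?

422

Rank every tier by rate: Gen-15/tier1 25 > Gen-1/tier1 19 > Gen-14/tier1 13 > Gen-1/tier2 12 > Gen-15/tier2 11 > Gen-8/tier1 8 > Gen-14/tier2 4 > Gen-8/tier2 3.
Fill Gen-15 tier1 block (9 at 25) — 11 left.
Gen-1/tier1 (19): +9 — 2 left.
Gen-14 tier1 at 13: only 2 left, fill 2.
Total = 25×9 + 19×9 + 13×2 = 422.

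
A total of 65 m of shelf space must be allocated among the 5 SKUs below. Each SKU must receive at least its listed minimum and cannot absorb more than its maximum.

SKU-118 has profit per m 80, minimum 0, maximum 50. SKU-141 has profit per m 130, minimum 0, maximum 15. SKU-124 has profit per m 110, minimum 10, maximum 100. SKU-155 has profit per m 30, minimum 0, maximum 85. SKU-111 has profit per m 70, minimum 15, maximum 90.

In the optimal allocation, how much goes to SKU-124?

35

Meeting every minimum uses 0+0+10+0+15 = 25 m, leaving 40.
Highest profit per m first: SKU-141 130 > SKU-124 110 > SKU-118 80 > SKU-111 70 > SKU-155 30.
Give SKU-141 15 more to hit its cap of 15 ; 25 left.
Only 25 left; SKU-124 takes them to reach 35.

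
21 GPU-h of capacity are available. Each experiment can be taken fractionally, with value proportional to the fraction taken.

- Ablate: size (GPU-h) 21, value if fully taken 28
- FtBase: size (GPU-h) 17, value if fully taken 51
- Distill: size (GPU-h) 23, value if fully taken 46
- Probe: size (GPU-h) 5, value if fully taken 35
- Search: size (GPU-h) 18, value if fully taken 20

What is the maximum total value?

Best value per unit of size first: Probe 35/5≈7, FtBase 51/17≈3, Distill 46/23≈2, Ablate 28/21≈1.33, Search 20/18≈1.11.
All 5 GPU-h of Probe fit (value 35) — 16 remain.
Fill the last 16 GPU-h with part of FtBase: 16/17 of it earns 48.
Total value = 83.

83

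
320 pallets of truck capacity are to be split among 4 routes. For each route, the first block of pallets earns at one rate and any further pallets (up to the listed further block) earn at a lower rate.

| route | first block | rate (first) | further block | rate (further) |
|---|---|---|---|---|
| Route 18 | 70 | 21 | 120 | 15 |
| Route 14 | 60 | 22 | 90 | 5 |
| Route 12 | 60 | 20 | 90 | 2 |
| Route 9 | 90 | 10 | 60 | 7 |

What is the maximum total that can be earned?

5890

Rank every tier by rate: Route 14/first 22 > Route 18/first 21 > Route 12/first 20 > Route 18/second 15 > Route 9/first 10 > Route 9/second 7 > Route 14/second 5 > Route 12/second 2.
Fill Route 14 first block (60 at 22) — 260 left.
Route 18/first (21): +70 — 190 left.
Route 12 first at 20: fill all 60 — 130 left.
Route 18/second (15): +120 — 10 left.
10 remain; put them into Route 9 first at 10.
Total = 22×60 + 21×70 + 20×60 + 15×120 + 10×10 = 5890.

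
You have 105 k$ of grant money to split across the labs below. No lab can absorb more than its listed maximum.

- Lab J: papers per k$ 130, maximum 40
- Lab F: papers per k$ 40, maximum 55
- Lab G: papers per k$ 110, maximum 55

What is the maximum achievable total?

11650

Highest papers per k$ first: Lab J 130 > Lab G 110 > Lab F 40.
Lab J takes 40 to reach its cap of 40 — 65 left.
Lab G: +55 to 55 (cap) — 10 left.
Lab F has room for 55 but only 10 remain, so it gets 10.
Total = 130×40 + 40×10 + 110×55 = 11650.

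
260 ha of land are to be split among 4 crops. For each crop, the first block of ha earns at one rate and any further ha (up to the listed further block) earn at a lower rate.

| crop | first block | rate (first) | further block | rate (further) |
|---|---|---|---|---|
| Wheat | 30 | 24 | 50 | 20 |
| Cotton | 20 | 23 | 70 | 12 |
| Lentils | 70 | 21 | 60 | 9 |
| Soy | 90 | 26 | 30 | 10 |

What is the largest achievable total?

Order all 8 blocks by rate: Soy/first 26 > Wheat/first 24 > Cotton/first 23 > Lentils/first 21 > Wheat/second 20 > Cotton/second 12 > Soy/second 10 > Lentils/second 9.
Fill Soy first block (90 at 26) — 170 left.
Fill Wheat first block (30 at 24) — 140 left.
Cotton/first (23): +20 — 120 left.
Fill Lentils first block (70 at 21) — 50 left.
Wheat second at 20: fill all 50 — 0 left.
Total = 26×90 + 24×30 + 23×20 + 21×70 + 20×50 = 5990.

5990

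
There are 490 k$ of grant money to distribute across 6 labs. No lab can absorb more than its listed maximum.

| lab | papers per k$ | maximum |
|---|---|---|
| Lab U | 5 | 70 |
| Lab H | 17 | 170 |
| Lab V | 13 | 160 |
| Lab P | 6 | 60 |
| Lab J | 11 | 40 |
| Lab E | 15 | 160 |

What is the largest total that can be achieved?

7370

Highest papers per k$ first: Lab H 17 > Lab E 15 > Lab V 13 > Lab J 11 > Lab P 6 > Lab U 5.
Lab H: +170 to 170 (cap) ; 320 left.
Give Lab E 160 to hit its cap of 160 ; 160 left.
Give Lab V 160 to hit its cap of 160 ; 0 left.
Total = 17×170 + 13×160 + 15×160 = 7370.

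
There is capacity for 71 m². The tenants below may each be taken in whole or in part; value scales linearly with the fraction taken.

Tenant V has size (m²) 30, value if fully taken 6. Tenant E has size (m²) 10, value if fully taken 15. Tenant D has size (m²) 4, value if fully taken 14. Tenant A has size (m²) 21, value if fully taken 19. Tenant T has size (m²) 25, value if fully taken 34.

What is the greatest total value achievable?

Rank by value-to-size ratio: Tenant D 14/4≈3.5, Tenant E 15/10≈1.5, Tenant T 34/25≈1.36, Tenant A 19/21≈0.905, Tenant V 6/30≈0.2.
All 4 m² of Tenant D fit (value 14) ; 67 remain.
Take all of Tenant E (10 m², value 15) ; 57 m² left.
Tenant T: take in full, 25 m² for value 34 ; 32 left.
All 21 m² of Tenant A fit (value 19) ; 11 remain.
Only 11 m² remain; take 11/30 of Tenant V for value 6×11/30 = 2.2.
Total value = 84.2.

84.2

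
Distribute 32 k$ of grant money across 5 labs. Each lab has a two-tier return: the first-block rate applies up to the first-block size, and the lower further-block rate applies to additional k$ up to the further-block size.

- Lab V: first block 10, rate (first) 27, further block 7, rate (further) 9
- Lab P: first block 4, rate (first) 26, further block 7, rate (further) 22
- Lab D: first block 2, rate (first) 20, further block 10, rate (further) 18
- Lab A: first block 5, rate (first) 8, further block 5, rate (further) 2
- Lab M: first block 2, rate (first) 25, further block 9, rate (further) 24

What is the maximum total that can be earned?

794

Order all 10 blocks by rate: Lab V/first 27 > Lab P/first 26 > Lab M/first 25 > Lab M/second 24 > Lab P/second 22 > Lab D/first 20 > Lab D/second 18 > Lab V/second 9 > Lab A/first 8 > Lab A/second 2.
Fill Lab V first block (10 at 27) → 22 left.
Fill Lab P first block (4 at 26) → 18 left.
Fill Lab M first block (2 at 25) → 16 left.
Lab M/second (24): +9 → 7 left.
Lab P/second (22): +7 → 0 left.
Total = 27×10 + 26×4 + 25×2 + 24×9 + 22×7 = 794.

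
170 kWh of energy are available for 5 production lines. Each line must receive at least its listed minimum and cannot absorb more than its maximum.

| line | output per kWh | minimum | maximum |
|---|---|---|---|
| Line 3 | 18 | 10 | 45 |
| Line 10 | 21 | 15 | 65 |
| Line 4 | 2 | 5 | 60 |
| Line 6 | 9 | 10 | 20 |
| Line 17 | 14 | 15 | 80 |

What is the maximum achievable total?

Meeting every minimum uses 10+15+5+10+15 = 55 kWh, leaving 115.
Rank by output per kWh: Line 10 21 > Line 3 18 > Line 17 14 > Line 6 9 > Line 4 2.
Give Line 10 50 more to hit its cap of 65 ; 65 left.
Line 3: +35 to 45 (cap) ; 30 left.
Line 17: +30 (room for 65) → 45. Pool exhausted.
Total = 18×45 + 21×65 + 2×5 + 9×10 + 14×45 = 2905.

2905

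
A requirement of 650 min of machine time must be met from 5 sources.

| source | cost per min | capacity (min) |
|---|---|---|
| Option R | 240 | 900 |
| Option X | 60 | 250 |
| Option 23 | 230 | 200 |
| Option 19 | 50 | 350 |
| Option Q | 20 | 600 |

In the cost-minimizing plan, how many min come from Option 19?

50

Use sources in increasing cost order.
Take 600 from Option Q at 20 → need 50 more.
Take 50 from Option 19 at 50 to finish.
Option X, Option 23, Option R: unused.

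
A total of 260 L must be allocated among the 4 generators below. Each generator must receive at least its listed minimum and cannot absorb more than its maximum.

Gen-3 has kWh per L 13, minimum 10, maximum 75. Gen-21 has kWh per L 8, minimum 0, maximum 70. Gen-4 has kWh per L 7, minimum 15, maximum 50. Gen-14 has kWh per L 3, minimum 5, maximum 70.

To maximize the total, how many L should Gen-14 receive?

Meeting every minimum uses 10+0+15+5 = 30 L, leaving 230.
Rank by kWh per L: Gen-3 13 > Gen-21 8 > Gen-4 7 > Gen-14 3.
Give Gen-3 65 more to hit its cap of 75 — 165 left.
Gen-21 takes 70 more to reach its cap of 70 — 95 left.
Give Gen-4 35 more to hit its cap of 50 — 60 left.
Gen-14: +60 (room for 65) → 65. Pool exhausted.

65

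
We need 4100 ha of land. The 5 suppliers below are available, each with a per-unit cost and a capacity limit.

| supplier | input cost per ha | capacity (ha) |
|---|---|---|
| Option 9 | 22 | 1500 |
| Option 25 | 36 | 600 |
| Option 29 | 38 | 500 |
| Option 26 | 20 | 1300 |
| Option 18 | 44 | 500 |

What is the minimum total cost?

108400

Fill from the cheapest supplier first.
Option 26 (20): use full 1300 — 2800 ha to go.
Option 9 (22): use full 1500 — 1300 ha to go.
Option 25 at 36: take all 600 ha — 700 still needed.
Option 29 at 38: take all 500 ha — 200 still needed.
Take 200 from Option 18 at 44 to finish.
Cost = 1300×20 + 1500×22 + 600×36 + 500×38 + 200×44 = 108400.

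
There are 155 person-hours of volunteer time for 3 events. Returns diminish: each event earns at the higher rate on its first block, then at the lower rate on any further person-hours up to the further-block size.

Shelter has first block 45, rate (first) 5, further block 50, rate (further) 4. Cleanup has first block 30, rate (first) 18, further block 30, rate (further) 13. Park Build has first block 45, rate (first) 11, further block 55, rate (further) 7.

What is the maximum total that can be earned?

Rank every tier by rate: Cleanup/first 18 > Cleanup/second 13 > Park Build/first 11 > Park Build/second 7 > Shelter/first 5 > Shelter/second 4.
Fill Cleanup first block (30 at 18) ; 125 left.
Cleanup/second (13): +30 ; 95 left.
Park Build first at 11: fill all 45 ; 50 left.
Park Build second at 7: only 50 left, fill 50.
Total = 18×30 + 13×30 + 11×45 + 7×50 = 1775.

1775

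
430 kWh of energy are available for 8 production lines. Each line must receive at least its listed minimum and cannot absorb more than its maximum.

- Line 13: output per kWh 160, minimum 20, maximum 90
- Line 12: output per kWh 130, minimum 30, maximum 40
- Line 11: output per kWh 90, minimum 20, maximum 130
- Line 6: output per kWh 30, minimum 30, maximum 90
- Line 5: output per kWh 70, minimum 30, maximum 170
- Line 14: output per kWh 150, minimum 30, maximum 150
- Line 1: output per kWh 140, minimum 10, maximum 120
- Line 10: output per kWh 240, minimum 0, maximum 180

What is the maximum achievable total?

73700

Meeting every minimum uses 20+30+20+30+30+30+10+0 = 170 kWh, leaving 260.
Order the production lines by output per kWh: Line 10 240 > Line 13 160 > Line 14 150 > Line 1 140 > Line 12 130 > Line 11 90 > Line 5 70 > Line 6 30.
Give Line 10 180 more to hit its cap of 180 — 80 left.
Line 13: +70 to 90 (cap) — 10 left.
Only 10 left; Line 14 takes them to reach 40.
Total = 160×90 + 130×30 + 90×20 + 30×30 + 70×30 + 150×40 + 140×10 + 240×180 = 73700.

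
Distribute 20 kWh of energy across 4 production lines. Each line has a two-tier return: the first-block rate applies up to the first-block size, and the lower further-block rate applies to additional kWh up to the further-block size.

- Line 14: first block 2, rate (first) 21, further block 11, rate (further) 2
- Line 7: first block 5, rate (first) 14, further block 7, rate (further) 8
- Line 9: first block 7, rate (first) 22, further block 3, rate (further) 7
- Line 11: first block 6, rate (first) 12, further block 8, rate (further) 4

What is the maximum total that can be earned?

Rank every tier by rate: Line 9/tier1 22 > Line 14/tier1 21 > Line 7/tier1 14 > Line 11/tier1 12 > Line 7/tier2 8 > Line 9/tier2 7 > Line 11/tier2 4 > Line 14/tier2 2.
Fill Line 9 tier1 block (7 at 22) → 13 left.
Line 14 tier1 at 21: fill all 2 → 11 left.
Fill Line 7 tier1 block (5 at 14) → 6 left.
Fill Line 11 tier1 block (6 at 12) → 0 left.
Total = 22×7 + 21×2 + 14×5 + 12×6 = 338.

338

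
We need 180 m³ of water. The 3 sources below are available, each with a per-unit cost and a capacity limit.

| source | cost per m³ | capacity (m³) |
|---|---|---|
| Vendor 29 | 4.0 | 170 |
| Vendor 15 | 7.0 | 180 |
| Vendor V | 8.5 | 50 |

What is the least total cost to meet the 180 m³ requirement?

750

Fill from the cheapest source first.
Vendor 29 (4.0): use full 170 → 10 m³ to go.
Take 10 from Vendor 15 at 7.0 to finish.
Vendor V: unused.
Cost = 170×4.0 + 10×7.0 = 750.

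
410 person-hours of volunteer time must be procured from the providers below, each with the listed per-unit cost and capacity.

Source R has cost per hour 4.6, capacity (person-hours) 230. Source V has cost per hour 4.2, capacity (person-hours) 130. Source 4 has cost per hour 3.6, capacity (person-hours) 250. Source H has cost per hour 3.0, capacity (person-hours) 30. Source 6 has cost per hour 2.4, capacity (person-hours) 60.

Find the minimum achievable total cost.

Cheapest first:
Source 6 (2.4): use full 60 — 350 person-hours to go.
Source H at 3.0: take all 30 person-hours — 320 still needed.
Take 250 from Source 4 at 3.6 — need 70 more.
Take 70 from Source V at 4.2 to finish.
Source R: unused.
Cost = 60×2.4 + 30×3.0 + 250×3.6 + 70×4.2 = 1428.

1428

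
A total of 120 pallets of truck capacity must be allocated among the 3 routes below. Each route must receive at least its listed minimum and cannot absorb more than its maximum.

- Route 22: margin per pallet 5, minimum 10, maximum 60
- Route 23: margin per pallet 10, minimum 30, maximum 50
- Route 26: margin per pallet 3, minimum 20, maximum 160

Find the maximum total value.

810

Meeting every minimum uses 10+30+20 = 60 pallets, leaving 60.
Highest margin per pallet first: Route 23 10 > Route 22 5 > Route 26 3.
Route 23 takes 20 more to reach its cap of 50 ; 40 left.
Only 40 left; Route 22 takes them to reach 50.
Total = 5×50 + 10×50 + 3×20 = 810.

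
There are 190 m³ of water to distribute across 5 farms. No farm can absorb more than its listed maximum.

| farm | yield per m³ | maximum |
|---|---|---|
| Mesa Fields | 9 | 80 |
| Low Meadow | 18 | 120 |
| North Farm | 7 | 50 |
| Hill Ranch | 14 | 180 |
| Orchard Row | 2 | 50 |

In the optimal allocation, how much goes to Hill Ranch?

70

Highest yield per m³ first: Low Meadow 18 > Hill Ranch 14 > Mesa Fields 9 > North Farm 7 > Orchard Row 2.
Low Meadow: +120 to 120 (cap) → 70 left.
Hill Ranch has room for 180 but only 70 remain, so it gets 70.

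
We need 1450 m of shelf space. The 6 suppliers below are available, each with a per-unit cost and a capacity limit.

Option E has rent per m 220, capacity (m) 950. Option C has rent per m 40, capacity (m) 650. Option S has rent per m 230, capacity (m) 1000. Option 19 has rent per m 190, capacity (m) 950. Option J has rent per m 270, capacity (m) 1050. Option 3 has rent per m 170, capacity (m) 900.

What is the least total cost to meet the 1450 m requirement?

Cheapest first:
Take 650 from Option C at 40 → need 800 more.
Option 3 (170): take the remaining 800 → done.
Option 19, Option E, Option S, Option J: unused.
Cost = 650×40 + 800×170 = 162000.

162000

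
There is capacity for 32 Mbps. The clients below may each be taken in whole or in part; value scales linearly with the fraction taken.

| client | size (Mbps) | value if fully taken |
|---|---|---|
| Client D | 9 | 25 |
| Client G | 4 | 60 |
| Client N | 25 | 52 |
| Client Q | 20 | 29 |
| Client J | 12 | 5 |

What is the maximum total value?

Best value per unit of size first: Client G 60/4≈15, Client D 25/9≈2.78, Client N 52/25≈2.08, Client Q 29/20≈1.45, Client J 5/12≈0.417.
Take all of Client G (4 Mbps, value 60) → 28 Mbps left.
Take all of Client D (9 Mbps, value 25) → 19 Mbps left.
Fill the last 19 Mbps with part of Client N: 19/25 of it earns 39.52.
Total value = 124.52.

124.52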